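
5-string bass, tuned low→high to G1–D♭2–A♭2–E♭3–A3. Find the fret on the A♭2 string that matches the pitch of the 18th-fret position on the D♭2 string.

D♭2 at fret 18 is D♭2 + 18 semitones = G3.
The open A♭2 string is 7 semitones above the open D♭2, so the same pitch on the A♭2 string lies at fret 18 − 7 = 11.

11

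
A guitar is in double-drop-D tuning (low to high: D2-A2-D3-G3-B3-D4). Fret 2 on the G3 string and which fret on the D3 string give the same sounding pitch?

7

G3 at fret 2 is G3 + 2 semitones = A3.
The open D3 string is 5 semitones below the open G3, so the same pitch on the D3 string lies at fret 2 + 5 = 7.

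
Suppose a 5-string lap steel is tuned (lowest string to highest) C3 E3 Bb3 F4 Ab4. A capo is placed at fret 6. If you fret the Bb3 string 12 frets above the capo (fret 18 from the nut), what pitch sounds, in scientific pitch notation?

E5

The capo raises the open Bb3 by 6 semitones to E4; fretting 12 more gives Bb3 + 6 + 12 = Bb3 + 18 semitones = E5.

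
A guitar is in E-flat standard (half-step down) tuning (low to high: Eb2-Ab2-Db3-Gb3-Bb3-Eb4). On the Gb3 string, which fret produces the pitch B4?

B4 is 17 semitones above the open Gb3 (Gb–G–Ab–A–…–A–Bb–B), so it sits at fret 17.

17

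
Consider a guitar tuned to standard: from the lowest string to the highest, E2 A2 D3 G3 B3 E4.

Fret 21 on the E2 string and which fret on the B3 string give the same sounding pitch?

2

Fret 21 on E2 is MIDI 40 + 21 = 61 (C♯4). On the B3 string (open MIDI 59), that pitch is 61 − 59 = fret 2.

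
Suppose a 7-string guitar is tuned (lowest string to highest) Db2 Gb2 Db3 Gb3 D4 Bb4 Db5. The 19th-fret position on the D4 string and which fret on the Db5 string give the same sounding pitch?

Fret 19 on D4 is MIDI 62 + 19 = 81 (A5). On the Db5 string (open MIDI 73), that pitch is 81 − 73 = fret 8.

8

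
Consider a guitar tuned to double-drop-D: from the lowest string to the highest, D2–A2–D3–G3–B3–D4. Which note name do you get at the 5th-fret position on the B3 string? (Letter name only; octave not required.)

Each fret is one semitone, so B3 + 5 = E.

E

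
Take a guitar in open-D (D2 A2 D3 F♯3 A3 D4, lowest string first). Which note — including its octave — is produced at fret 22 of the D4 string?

C6

D4 is MIDI 62. Adding 22 gives 84, which is C6.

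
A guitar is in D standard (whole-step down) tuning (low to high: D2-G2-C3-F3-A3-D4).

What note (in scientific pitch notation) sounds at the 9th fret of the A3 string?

F#4

Each fret is one semitone, so A3 + 9 = F#4.
(Equivalently spelled Gb4.)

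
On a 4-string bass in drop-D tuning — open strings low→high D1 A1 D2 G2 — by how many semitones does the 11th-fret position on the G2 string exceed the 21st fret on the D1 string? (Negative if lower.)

G2 at fret 11 → F#3 (MIDI 54); D1 at fret 21 → B2 (MIDI 47).
54 − 47 = 7, so the two pitches are 7 semitones apart.

7 semitones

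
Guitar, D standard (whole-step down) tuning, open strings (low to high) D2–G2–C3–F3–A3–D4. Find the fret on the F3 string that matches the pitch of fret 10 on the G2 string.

Fret 10 on G2 is MIDI 43 + 10 = 53 (F3). On the F3 string (open MIDI 53), that pitch is 53 − 53 = fret 0.

0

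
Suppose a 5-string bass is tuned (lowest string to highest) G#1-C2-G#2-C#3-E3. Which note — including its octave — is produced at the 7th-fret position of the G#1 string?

D#2

Each fret is one semitone, so G#1 + 7 = D#2.
(Equivalently spelled Eb2.)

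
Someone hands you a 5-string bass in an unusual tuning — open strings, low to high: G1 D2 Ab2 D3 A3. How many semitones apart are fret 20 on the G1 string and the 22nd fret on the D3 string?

21 semitones

G1 at fret 20 → Eb3 (MIDI 51); D3 at fret 22 → C5 (MIDI 72).
51 − 72 = -21, so the two pitches are 21 semitones apart, with C5 the higher.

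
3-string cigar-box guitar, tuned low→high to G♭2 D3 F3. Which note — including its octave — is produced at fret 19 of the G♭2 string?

D♭4

Each fret is one semitone, so G♭2 + 19 = D♭4.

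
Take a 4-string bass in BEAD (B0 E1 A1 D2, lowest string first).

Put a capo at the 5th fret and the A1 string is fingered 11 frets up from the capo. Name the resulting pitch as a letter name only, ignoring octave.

C♯

The capo raises the open A1 by 5 semitones to D2; fretting 11 more gives A1 + 5 + 11 = A1 + 16 semitones, landing on C♯.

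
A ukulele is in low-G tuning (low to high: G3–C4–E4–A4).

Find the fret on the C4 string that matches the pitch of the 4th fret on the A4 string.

A4 at fret 4 is A4 + 4 semitones = C#5.
The open C4 string is 9 semitones below the open A4, so the same pitch on the C4 string lies at fret 4 + 9 = 13.

13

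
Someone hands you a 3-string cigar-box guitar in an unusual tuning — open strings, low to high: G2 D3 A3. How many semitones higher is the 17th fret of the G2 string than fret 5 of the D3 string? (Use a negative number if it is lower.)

5 semitones

G2 at fret 17 → C4 (MIDI 60); D3 at fret 5 → G3 (MIDI 55).
60 − 55 = 5, so the two pitches are 5 semitones apart.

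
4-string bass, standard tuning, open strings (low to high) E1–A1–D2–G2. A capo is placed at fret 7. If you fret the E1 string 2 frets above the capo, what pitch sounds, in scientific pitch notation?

The capo raises the open E1 by 7 semitones to B1; fretting 2 more gives E1 + 7 + 2 = E1 + 9 semitones = C#2.

C#2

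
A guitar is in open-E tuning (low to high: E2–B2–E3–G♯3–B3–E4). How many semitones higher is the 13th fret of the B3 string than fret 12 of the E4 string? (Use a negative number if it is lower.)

-4 semitones

B3 at fret 13 → C5 (MIDI 72); E4 at fret 12 → E5 (MIDI 76).
72 − 76 = -4, so the two pitches are 4 semitones apart.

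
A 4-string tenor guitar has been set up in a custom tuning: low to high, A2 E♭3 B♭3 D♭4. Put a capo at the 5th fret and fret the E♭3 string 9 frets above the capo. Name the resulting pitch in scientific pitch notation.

F4

The capo raises the open E♭3 by 5 semitones to A♭3; fretting 9 more gives E♭3 + 5 + 9 = E♭3 + 14 semitones = F4.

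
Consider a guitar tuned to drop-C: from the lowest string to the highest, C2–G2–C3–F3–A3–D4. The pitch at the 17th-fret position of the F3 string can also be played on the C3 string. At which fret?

Fret 17 on F3 is MIDI 53 + 17 = 70 (A#4). On the C3 string (open MIDI 48), that pitch is 70 − 48 = fret 22.

22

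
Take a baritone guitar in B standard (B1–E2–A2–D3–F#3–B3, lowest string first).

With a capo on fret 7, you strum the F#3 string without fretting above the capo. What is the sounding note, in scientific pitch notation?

The capo raises the open F#3 by 7 semitones to C#4; fretting 0 more gives F#3 + 7 + 0 = F#3 + 7 semitones = C#4.
(Also written Db.)

C#4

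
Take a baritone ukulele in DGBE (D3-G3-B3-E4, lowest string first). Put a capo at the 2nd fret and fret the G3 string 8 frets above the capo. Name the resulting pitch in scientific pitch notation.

F4

The capo raises the open G3 by 2 semitones to A3; fretting 8 more gives G3 + 2 + 8 = G3 + 10 semitones = F4.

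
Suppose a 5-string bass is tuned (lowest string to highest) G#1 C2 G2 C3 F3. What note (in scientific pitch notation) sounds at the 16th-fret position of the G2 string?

G2 is MIDI 43. Adding 16 gives 59, which is B3.

B3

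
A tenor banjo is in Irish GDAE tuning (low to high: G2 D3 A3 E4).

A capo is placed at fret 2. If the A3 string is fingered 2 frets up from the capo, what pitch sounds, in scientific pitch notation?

The capo raises the open A3 by 2 semitones to B3; fretting 2 more gives A3 + 2 + 2 = A3 + 4 semitones = C#4.
(Also written Db.)

C#4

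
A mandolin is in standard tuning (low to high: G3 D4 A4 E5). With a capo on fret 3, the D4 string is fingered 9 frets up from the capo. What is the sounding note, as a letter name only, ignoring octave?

D

The capo raises the open D4 by 3 semitones to F4; fretting 9 more gives D4 + 3 + 9 = D4 + 12 semitones, landing on D.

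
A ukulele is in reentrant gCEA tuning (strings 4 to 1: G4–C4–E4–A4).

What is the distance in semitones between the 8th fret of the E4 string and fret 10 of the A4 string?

7 semitones

E4 at fret 8 → C5 (MIDI 72); A4 at fret 10 → G5 (MIDI 79).
72 − 79 = -7, so the two pitches are 7 semitones apart, with G5 the higher.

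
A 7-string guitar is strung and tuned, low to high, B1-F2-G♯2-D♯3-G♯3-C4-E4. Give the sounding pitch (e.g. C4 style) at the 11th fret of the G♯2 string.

G3

Each fret is one semitone, so G♯2 + 11 = G3.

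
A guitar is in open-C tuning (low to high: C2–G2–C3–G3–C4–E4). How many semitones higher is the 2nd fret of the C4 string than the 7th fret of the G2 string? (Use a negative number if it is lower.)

C4 at fret 2 → D4 (MIDI 62); G2 at fret 7 → D3 (MIDI 50).
62 − 50 = 12, so the two pitches are 12 semitones apart.

12 semitones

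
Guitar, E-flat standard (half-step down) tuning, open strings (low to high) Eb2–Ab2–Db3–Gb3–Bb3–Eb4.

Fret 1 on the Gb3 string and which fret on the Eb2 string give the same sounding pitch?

16

Gb3 at fret 1 is Gb3 + 1 semitone = G3.
The open Eb2 string is 15 semitones below the open Gb3, so the same pitch on the Eb2 string lies at fret 1 + 15 = 16.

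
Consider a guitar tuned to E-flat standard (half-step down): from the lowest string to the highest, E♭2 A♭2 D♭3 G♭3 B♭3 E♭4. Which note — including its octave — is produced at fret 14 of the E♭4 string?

E♭4 is MIDI 63. Adding 14 gives 77, which is F5.

F5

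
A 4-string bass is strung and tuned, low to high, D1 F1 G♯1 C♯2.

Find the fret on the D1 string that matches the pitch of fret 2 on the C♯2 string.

13

C♯2 at fret 2 is C♯2 + 2 semitones = D♯2.
The open D1 string is 11 semitones below the open C♯2, so the same pitch on the D1 string lies at fret 2 + 11 = 13.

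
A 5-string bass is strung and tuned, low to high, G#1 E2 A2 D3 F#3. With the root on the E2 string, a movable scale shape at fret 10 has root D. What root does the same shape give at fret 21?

C#

Moving from fret 10 to fret 21 shifts the root by 11 semitones.
D up 11 semitones is C#.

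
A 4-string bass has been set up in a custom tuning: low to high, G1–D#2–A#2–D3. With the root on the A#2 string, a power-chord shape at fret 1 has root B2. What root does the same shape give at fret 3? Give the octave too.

Moving from fret 1 to fret 3 shifts the root by 2 semitones.
B2 up 2 semitones is C#3.

C#3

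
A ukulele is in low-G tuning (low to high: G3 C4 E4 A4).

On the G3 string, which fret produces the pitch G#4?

13

G#4 is 13 semitones above the open G3 (G–G#–A–A#–…–F#–G–G#), so it sits at fret 13.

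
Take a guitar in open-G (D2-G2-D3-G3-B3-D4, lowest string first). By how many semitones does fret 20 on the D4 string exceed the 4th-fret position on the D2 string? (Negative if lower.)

40 semitones

D4 at fret 20 → A#5 (MIDI 82); D2 at fret 4 → F#2 (MIDI 42).
82 − 42 = 40, so the two pitches are 40 semitones apart.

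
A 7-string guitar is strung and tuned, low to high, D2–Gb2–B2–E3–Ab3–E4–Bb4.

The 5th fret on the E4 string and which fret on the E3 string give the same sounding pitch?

17

E4 at fret 5 is E4 + 5 semitones = A4.
The open E3 string is 12 semitones below the open E4, so the same pitch on the E3 string lies at fret 5 + 12 = 17.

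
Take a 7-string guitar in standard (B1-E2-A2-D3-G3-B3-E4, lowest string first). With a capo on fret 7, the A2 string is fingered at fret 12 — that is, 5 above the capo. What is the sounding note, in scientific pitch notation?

A3

The capo raises the open A2 by 7 semitones to E3; fretting 5 more gives A2 + 7 + 5 = A2 + 12 semitones = A3.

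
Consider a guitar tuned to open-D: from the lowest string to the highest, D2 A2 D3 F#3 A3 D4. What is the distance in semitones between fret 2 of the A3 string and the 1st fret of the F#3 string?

4 semitones

A3 at fret 2 → B3 (MIDI 59); F#3 at fret 1 → G3 (MIDI 55).
59 − 55 = 4, so the two pitches are 4 semitones apart, with B3 the higher.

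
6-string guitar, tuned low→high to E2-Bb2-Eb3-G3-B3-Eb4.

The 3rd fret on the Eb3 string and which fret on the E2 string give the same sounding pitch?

Fret 3 on Eb3 is MIDI 51 + 3 = 54 (Gb3). On the E2 string (open MIDI 40), that pitch is 54 − 40 = fret 14.

14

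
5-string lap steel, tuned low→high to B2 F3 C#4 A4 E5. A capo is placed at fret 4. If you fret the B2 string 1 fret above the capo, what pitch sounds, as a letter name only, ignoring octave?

The capo raises the open B2 by 4 semitones to D#3; fretting 1 more gives B2 + 4 + 1 = B2 + 5 semitones, landing on E.

E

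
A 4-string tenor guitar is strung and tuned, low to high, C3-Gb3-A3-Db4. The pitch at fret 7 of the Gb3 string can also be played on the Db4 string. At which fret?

0

Gb3 at fret 7 is Gb3 + 7 semitones = Db4.
The open Db4 string is 7 semitones above the open Gb3, so the same pitch on the Db4 string lies at fret 7 − 7 = 0.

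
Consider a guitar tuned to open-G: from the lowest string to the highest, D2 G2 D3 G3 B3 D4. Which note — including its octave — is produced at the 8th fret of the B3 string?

The open B3 string plus 8 semitones: B–C–C#–D–D#–E–F–F#–G.
The walk passes from B into C once, so the octave number goes from 3 to 4.

G4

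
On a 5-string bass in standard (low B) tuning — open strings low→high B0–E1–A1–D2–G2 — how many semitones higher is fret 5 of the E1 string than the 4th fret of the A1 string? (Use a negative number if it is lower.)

E1 at fret 5 → A1 (MIDI 33); A1 at fret 4 → C♯2 (MIDI 37).
33 − 37 = -4, so the two pitches are 4 semitones apart.

-4 semitones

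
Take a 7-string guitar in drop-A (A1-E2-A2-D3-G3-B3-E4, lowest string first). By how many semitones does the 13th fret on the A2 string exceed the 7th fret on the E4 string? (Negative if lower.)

-13 semitones

A2 at fret 13 → A#3 (MIDI 58); E4 at fret 7 → B4 (MIDI 71).
58 − 71 = -13, so the two pitches are 13 semitones apart.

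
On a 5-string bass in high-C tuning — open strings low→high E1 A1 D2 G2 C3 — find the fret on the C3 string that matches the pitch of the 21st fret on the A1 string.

Fret 21 on A1 is MIDI 33 + 21 = 54 (F#3). On the C3 string (open MIDI 48), that pitch is 54 − 48 = fret 6.

6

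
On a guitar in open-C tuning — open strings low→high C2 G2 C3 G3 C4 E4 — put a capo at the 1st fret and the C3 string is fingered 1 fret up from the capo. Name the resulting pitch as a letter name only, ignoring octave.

The capo raises the open C3 by 1 semitone to C♯3; fretting 1 more gives C3 + 1 + 1 = C3 + 2 semitones, landing on D.

D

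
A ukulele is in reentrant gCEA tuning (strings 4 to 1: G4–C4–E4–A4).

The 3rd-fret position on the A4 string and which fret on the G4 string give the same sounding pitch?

5

A4 at fret 3 is A4 + 3 semitones = C5.
The open G4 string is 2 semitones below the open A4, so the same pitch on the G4 string lies at fret 3 + 2 = 5.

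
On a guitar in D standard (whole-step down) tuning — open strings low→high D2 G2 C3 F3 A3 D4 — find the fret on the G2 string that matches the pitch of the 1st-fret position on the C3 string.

C3 at fret 1 is C3 + 1 semitone = C♯3.
The open G2 string is 5 semitones below the open C3, so the same pitch on the G2 string lies at fret 1 + 5 = 6.

6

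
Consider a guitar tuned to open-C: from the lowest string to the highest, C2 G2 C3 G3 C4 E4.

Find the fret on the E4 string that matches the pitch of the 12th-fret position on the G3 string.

Fret 12 on G3 is MIDI 55 + 12 = 67 (G4). On the E4 string (open MIDI 64), that pitch is 67 − 64 = fret 3.

3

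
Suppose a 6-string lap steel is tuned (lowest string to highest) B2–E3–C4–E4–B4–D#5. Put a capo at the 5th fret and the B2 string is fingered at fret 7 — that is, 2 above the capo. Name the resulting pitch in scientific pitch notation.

F#3

The capo raises the open B2 by 5 semitones to E3; fretting 2 more gives B2 + 5 + 2 = B2 + 7 semitones = F#3.
(Also written Gb.)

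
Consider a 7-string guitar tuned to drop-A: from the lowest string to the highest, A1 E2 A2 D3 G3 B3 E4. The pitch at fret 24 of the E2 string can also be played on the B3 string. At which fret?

E2 at fret 24 is E2 + 24 semitones = E4.
The open B3 string is 19 semitones above the open E2, so the same pitch on the B3 string lies at fret 24 − 19 = 5.

5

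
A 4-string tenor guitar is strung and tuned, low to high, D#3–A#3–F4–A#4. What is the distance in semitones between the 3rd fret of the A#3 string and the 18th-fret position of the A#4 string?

A#3 at fret 3 → C#4 (MIDI 61); A#4 at fret 18 → E6 (MIDI 88).
61 − 88 = -27, so the two pitches are 27 semitones apart, with E6 the higher.

27 semitones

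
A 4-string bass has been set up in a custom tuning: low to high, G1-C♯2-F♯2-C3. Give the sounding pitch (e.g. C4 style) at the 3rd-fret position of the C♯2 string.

E2

The open C♯2 string plus 3 semitones: C#–D–D#–E.
No B→C boundary is crossed, so the octave stays at 2.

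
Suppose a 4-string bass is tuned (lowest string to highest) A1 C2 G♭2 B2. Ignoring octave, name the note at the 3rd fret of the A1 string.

Each fret is one semitone, so A1 + 3 = C.

C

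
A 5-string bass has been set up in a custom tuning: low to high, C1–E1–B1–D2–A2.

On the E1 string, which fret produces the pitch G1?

3

G1 is 3 semitones above the open E1 (E–F–F#–G), so it sits at fret 3.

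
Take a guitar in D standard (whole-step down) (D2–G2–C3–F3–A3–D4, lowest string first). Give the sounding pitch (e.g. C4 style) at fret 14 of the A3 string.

A3 is MIDI 57. Adding 14 gives 71, which is B4.

B4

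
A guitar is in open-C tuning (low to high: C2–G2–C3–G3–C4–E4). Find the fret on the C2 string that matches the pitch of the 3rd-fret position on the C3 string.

C3 at fret 3 is C3 + 3 semitones = D#3.
The open C2 string is 12 semitones below the open C3, so the same pitch on the C2 string lies at fret 3 + 12 = 15.

15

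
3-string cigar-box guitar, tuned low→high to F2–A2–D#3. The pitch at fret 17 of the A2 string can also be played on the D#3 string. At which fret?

11

A2 at fret 17 is A2 + 17 semitones = D4.
The open D#3 string is 6 semitones above the open A2, so the same pitch on the D#3 string lies at fret 17 − 6 = 11.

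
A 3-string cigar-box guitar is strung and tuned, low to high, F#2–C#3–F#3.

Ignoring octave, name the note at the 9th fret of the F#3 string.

Each fret is one semitone, so F#3 + 9 = D#.
(Equivalently spelled Eb.)

D#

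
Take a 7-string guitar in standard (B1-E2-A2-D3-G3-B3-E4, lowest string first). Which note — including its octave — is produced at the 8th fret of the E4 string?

C5

Each fret is one semitone, so E4 + 8 = C5.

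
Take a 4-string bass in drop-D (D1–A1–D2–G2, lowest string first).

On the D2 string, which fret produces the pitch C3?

C3 is 10 semitones above the open D2 (D–D#–E–F–…–A#–B–C), so it sits at fret 10.

10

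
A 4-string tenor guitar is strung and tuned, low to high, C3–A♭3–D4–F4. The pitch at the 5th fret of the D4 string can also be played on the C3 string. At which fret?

Fret 5 on D4 is MIDI 62 + 5 = 67 (G4). On the C3 string (open MIDI 48), that pitch is 67 − 48 = fret 19.

19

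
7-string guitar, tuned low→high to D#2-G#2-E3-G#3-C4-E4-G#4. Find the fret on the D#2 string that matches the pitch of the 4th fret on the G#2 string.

9

Fret 4 on G#2 is MIDI 44 + 4 = 48 (C3). On the D#2 string (open MIDI 39), that pitch is 48 − 39 = fret 9.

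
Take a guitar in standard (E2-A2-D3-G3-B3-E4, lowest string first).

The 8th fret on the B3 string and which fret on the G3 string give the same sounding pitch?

12

B3 at fret 8 is B3 + 8 semitones = G4.
The open G3 string is 4 semitones below the open B3, so the same pitch on the G3 string lies at fret 8 + 4 = 12.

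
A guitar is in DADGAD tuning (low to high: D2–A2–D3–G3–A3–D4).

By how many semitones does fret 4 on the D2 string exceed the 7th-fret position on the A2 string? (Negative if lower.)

D2 at fret 4 → F♯2 (MIDI 42); A2 at fret 7 → E3 (MIDI 52).
42 − 52 = -10, so the two pitches are 10 semitones apart.

-10 semitones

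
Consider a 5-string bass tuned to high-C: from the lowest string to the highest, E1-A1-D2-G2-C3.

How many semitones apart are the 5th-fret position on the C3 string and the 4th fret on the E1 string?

C3 at fret 5 → F3 (MIDI 53); E1 at fret 4 → G♯1 (MIDI 32).
53 − 32 = 21, so the two pitches are 21 semitones apart, with F3 the higher.

21 semitones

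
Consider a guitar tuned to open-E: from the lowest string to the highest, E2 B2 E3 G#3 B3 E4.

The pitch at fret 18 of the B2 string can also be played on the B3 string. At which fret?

Fret 18 on B2 is MIDI 47 + 18 = 65 (F4). On the B3 string (open MIDI 59), that pitch is 65 − 59 = fret 6.

6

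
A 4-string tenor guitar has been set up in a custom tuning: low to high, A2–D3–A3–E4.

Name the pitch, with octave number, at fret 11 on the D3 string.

D3 is MIDI 50. Adding 11 gives 61, which is C#4.
(Equivalently spelled Db4.)

C#4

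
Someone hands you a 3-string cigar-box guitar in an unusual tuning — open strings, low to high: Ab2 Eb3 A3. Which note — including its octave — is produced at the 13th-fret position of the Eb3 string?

Eb3 is MIDI 51. Adding 13 gives 64, which is E4.

E4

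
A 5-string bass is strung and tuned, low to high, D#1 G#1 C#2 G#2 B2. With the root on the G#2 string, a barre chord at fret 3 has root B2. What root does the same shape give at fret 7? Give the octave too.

Moving from fret 3 to fret 7 shifts the root by 4 semitones.
B2 up 4 semitones is D#3.

D#3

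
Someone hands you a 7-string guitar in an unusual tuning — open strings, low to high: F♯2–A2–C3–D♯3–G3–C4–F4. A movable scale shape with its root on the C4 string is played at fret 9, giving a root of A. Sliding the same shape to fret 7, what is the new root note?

Moving from fret 9 to fret 7 shifts the root by -2 semitones.
A down 2 semitones is G.

G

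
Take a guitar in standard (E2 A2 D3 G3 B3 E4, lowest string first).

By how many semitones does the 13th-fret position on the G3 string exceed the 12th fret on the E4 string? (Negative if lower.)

-8 semitones

G3 at fret 13 → G#4 (MIDI 68); E4 at fret 12 → E5 (MIDI 76).
68 − 76 = -8, so the two pitches are 8 semitones apart.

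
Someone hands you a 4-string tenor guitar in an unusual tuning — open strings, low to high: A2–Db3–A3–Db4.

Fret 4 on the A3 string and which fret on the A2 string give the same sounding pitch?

16

A3 at fret 4 is A3 + 4 semitones = Db4.
The open A2 string is 12 semitones below the open A3, so the same pitch on the A2 string lies at fret 4 + 12 = 16.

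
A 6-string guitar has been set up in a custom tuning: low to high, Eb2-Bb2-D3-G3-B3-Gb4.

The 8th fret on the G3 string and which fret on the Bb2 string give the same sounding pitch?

17

Fret 8 on G3 is MIDI 55 + 8 = 63 (Eb4). On the Bb2 string (open MIDI 46), that pitch is 63 − 46 = fret 17.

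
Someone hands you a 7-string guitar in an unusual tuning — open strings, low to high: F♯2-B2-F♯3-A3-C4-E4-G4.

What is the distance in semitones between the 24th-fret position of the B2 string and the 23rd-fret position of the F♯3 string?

6 semitones

B2 at fret 24 → B4 (MIDI 71); F♯3 at fret 23 → F5 (MIDI 77).
71 − 77 = -6, so the two pitches are 6 semitones apart, with F5 the higher.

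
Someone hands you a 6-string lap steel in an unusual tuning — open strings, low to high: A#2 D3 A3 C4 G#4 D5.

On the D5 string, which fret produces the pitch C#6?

11

C#6 is 11 semitones above the open D5 (D–D#–E–F–…–B–C–C#), so it sits at fret 11.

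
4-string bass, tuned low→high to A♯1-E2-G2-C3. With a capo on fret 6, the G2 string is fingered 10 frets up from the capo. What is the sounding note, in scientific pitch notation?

B3

The capo raises the open G2 by 6 semitones to C♯3; fretting 10 more gives G2 + 6 + 10 = G2 + 16 semitones = B3.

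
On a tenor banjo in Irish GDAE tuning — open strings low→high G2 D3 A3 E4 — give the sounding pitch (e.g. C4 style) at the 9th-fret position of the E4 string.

C#5

E4 is MIDI 64. Adding 9 gives 73, which is C#5.
(Equivalently spelled Db5.)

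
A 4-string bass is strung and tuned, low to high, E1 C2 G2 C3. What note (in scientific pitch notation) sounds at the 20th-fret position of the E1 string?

Each fret is one semitone, so E1 + 20 = C3.

C3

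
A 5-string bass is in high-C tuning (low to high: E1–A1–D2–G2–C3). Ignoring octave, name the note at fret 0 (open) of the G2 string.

G

Fret 0 is the open string itself, so the pitch is just G.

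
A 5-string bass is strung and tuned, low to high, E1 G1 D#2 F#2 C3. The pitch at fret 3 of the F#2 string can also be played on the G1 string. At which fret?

14

Fret 3 on F#2 is MIDI 42 + 3 = 45 (A2). On the G1 string (open MIDI 31), that pitch is 45 − 31 = fret 14.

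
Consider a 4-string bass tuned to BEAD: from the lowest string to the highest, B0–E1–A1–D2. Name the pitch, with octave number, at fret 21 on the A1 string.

Each fret is one semitone, so A1 + 21 = F#3.

F#3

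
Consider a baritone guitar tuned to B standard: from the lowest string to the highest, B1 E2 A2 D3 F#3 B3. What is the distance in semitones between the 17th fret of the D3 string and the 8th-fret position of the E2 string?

D3 at fret 17 → G4 (MIDI 67); E2 at fret 8 → C3 (MIDI 48).
67 − 48 = 19, so the two pitches are 19 semitones apart, with G4 the higher.

19 semitones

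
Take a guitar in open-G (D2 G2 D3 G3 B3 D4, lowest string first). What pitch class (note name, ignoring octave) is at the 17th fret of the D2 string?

G

Each fret is one semitone, so D2 + 17 = G.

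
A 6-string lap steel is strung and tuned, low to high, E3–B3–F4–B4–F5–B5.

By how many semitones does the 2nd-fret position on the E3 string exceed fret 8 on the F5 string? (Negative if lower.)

E3 at fret 2 → F♯3 (MIDI 54); F5 at fret 8 → C♯6 (MIDI 85).
54 − 85 = -31, so the two pitches are 31 semitones apart.

-31 semitones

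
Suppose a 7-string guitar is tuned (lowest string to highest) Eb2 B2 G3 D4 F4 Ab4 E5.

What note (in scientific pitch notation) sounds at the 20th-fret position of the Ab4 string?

The open Ab4 string plus 20 semitones: Ab–A–Bb–B–…–D–Eb–E.
The walk passes from B into C 2 times, so the octave number goes from 4 to 6.

E6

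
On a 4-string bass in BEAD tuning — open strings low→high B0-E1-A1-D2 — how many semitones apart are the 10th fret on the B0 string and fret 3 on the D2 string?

8 semitones

B0 at fret 10 → A1 (MIDI 33); D2 at fret 3 → F2 (MIDI 41).
33 − 41 = -8, so the two pitches are 8 semitones apart, with F2 the higher.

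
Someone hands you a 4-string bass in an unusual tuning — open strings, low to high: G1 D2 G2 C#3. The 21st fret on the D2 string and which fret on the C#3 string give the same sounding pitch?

10

Fret 21 on D2 is MIDI 38 + 21 = 59 (B3). On the C#3 string (open MIDI 49), that pitch is 59 − 49 = fret 10.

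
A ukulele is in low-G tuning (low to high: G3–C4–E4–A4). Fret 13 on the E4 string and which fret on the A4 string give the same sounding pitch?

8

E4 at fret 13 is E4 + 13 semitones = F5.
The open A4 string is 5 semitones above the open E4, so the same pitch on the A4 string lies at fret 13 − 5 = 8.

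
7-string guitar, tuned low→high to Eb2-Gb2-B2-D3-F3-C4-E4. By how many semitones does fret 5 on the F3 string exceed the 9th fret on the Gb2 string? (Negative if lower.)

F3 at fret 5 → Bb3 (MIDI 58); Gb2 at fret 9 → Eb3 (MIDI 51).
58 − 51 = 7, so the two pitches are 7 semitones apart.

7 semitones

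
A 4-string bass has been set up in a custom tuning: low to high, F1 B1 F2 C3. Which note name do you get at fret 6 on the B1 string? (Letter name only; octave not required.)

F

B1 is MIDI 35. Adding 6 gives 41; 41 mod 12 = 5, i.e. F.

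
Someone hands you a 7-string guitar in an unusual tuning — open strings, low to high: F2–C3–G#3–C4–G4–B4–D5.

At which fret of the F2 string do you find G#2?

3

G#2 is 3 semitones above the open F2 (F–F#–G–G#), so it sits at fret 3.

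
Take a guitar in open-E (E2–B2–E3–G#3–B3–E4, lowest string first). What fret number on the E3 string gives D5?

D5 is 22 semitones above the open E3 (E–F–F#–G–…–C–C#–D), so it sits at fret 22.

22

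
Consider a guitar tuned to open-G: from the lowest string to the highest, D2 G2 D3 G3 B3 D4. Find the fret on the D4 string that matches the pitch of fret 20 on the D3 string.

8

Fret 20 on D3 is MIDI 50 + 20 = 70 (A#4). On the D4 string (open MIDI 62), that pitch is 70 − 62 = fret 8.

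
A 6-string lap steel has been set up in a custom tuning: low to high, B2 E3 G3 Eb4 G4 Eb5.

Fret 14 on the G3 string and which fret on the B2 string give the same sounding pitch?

Fret 14 on G3 is MIDI 55 + 14 = 69 (A4). On the B2 string (open MIDI 47), that pitch is 69 − 47 = fret 22.

22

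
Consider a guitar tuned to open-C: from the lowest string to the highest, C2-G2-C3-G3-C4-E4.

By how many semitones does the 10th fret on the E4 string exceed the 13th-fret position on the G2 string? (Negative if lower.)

E4 at fret 10 → D5 (MIDI 74); G2 at fret 13 → G#3 (MIDI 56).
74 − 56 = 18, so the two pitches are 18 semitones apart.

18 semitones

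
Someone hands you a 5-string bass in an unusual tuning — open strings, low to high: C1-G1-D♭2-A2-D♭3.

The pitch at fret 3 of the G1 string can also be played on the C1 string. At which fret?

10

Fret 3 on G1 is MIDI 31 + 3 = 34 (B♭1). On the C1 string (open MIDI 24), that pitch is 34 − 24 = fret 10.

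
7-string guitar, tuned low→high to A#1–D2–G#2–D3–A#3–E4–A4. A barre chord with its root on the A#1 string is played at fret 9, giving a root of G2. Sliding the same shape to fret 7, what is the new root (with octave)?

F2

Moving from fret 9 to fret 7 shifts the root by -2 semitones.
G2 down 2 semitones is F2.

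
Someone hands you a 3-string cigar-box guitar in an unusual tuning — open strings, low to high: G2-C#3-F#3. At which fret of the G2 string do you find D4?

D4 is 19 semitones above the open G2 (G–G#–A–A#–…–C–C#–D), so it sits at fret 19.

19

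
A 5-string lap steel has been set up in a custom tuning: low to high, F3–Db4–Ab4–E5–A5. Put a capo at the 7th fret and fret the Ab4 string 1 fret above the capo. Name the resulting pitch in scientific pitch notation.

E5

The capo raises the open Ab4 by 7 semitones to Eb5; fretting 1 more gives Ab4 + 7 + 1 = Ab4 + 8 semitones = E5.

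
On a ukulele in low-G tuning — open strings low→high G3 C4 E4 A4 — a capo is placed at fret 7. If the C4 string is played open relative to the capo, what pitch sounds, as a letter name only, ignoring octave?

G

The capo raises the open C4 by 7 semitones to G4; fretting 0 more gives C4 + 7 + 0 = C4 + 7 semitones, landing on G.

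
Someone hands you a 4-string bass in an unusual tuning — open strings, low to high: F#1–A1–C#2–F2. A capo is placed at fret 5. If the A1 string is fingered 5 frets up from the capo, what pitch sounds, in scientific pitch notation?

G2

The capo raises the open A1 by 5 semitones to D2; fretting 5 more gives A1 + 5 + 5 = A1 + 10 semitones = G2.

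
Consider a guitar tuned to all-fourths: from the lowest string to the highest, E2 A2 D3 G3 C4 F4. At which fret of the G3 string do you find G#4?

G#4 is 13 semitones above the open G3 (G–G#–A–A#–…–F#–G–G#), so it sits at fret 13.

13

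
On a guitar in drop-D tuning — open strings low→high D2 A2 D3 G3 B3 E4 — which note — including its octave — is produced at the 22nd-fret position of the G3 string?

F5

Each fret is one semitone, so G3 + 22 = F5.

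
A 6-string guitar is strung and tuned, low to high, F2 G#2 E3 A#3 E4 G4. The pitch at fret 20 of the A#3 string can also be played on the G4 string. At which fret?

A#3 at fret 20 is A#3 + 20 semitones = F#5.
The open G4 string is 9 semitones above the open A#3, so the same pitch on the G4 string lies at fret 20 − 9 = 11.

11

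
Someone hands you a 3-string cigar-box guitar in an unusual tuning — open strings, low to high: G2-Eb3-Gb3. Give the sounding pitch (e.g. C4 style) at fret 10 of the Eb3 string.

Db4

Eb3 is MIDI 51. Adding 10 gives 61, which is Db4.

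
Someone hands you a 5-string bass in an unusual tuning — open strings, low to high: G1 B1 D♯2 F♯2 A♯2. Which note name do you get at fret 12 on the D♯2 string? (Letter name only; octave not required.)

D♯

Each fret is one semitone, so D♯2 + 12 = D♯.
(Equivalently spelled E♭.)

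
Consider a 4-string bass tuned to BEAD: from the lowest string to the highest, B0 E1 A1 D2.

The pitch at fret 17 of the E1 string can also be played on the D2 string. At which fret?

7

E1 at fret 17 is E1 + 17 semitones = A2.
The open D2 string is 10 semitones above the open E1, so the same pitch on the D2 string lies at fret 17 − 10 = 7.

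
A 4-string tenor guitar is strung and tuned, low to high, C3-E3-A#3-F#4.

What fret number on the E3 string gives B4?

B4 is 19 semitones above the open E3 (E–F–F#–G–…–A–A#–B), so it sits at fret 19.

19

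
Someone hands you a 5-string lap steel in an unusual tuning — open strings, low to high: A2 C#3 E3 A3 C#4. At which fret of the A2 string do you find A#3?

13

A#3 is 13 semitones above the open A2 (A–A#–B–C–…–G#–A–A#), so it sits at fret 13.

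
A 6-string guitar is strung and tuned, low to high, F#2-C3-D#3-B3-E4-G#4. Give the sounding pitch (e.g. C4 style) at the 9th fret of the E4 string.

E4 is MIDI 64. Adding 9 gives 73, which is C#5.
(Equivalently spelled Db5.)

C#5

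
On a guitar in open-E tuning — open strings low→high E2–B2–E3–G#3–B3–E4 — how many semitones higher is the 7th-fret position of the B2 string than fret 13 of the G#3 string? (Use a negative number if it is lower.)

-15 semitones

B2 at fret 7 → F#3 (MIDI 54); G#3 at fret 13 → A4 (MIDI 69).
54 − 69 = -15, so the two pitches are 15 semitones apart.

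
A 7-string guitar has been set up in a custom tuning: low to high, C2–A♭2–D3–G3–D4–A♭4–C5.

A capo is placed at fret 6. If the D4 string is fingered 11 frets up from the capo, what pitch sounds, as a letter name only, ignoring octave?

G

The capo raises the open D4 by 6 semitones to A♭4; fretting 11 more gives D4 + 6 + 11 = D4 + 17 semitones, landing on G.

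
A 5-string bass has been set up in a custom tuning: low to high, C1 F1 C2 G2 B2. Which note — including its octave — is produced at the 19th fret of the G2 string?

D4

Each fret is one semitone, so G2 + 19 = D4.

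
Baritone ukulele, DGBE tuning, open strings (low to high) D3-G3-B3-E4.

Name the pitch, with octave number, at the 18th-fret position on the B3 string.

B3 is MIDI 59. Adding 18 gives 77, which is F5.

F5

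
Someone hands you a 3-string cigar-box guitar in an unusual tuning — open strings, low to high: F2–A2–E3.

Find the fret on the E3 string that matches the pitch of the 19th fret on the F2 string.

F2 at fret 19 is F2 + 19 semitones = C4.
The open E3 string is 11 semitones above the open F2, so the same pitch on the E3 string lies at fret 19 − 11 = 8.

8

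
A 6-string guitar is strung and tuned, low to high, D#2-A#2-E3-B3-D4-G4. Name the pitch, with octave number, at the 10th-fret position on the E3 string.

E3 is MIDI 52. Adding 10 gives 62, which is D4.

D4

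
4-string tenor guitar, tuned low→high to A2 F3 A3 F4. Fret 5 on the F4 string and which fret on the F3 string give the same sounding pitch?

17

F4 at fret 5 is F4 + 5 semitones = Bb4.
The open F3 string is 12 semitones below the open F4, so the same pitch on the F3 string lies at fret 5 + 12 = 17.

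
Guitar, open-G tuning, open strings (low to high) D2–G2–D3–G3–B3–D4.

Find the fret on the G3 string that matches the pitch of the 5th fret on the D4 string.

D4 at fret 5 is D4 + 5 semitones = G4.
The open G3 string is 7 semitones below the open D4, so the same pitch on the G3 string lies at fret 5 + 7 = 12.

12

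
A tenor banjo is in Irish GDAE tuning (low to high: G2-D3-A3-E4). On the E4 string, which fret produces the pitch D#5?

11

D#5 is 11 semitones above the open E4 (E–F–F#–G–…–C#–D–D#), so it sits at fret 11.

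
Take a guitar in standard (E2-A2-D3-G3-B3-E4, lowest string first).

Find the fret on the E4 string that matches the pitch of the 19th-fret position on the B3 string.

14

Fret 19 on B3 is MIDI 59 + 19 = 78 (F♯5). On the E4 string (open MIDI 64), that pitch is 78 − 64 = fret 14.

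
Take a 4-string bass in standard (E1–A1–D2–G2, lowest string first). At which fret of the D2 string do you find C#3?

11

C#3 is 11 semitones above the open D2 (D–D#–E–F–…–B–C–C#), so it sits at fret 11.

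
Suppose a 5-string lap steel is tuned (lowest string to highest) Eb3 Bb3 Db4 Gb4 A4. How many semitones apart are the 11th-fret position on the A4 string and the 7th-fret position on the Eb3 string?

22 semitones

A4 at fret 11 → Ab5 (MIDI 80); Eb3 at fret 7 → Bb3 (MIDI 58).
80 − 58 = 22, so the two pitches are 22 semitones apart, with Ab5 the higher.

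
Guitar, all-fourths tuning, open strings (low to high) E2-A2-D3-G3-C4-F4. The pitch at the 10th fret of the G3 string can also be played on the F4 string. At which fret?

0

Fret 10 on G3 is MIDI 55 + 10 = 65 (F4). On the F4 string (open MIDI 65), that pitch is 65 − 65 = fret 0.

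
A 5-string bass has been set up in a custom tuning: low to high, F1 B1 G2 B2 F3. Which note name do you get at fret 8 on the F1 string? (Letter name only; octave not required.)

C♯

The open F1 string plus 8 semitones: F–F#–G–G#–A–A#–B–C–C#.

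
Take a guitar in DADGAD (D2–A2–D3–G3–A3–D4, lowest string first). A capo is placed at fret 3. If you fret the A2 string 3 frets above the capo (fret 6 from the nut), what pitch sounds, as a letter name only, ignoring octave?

The capo raises the open A2 by 3 semitones to C3; fretting 3 more gives A2 + 3 + 3 = A2 + 6 semitones, landing on D#.

D#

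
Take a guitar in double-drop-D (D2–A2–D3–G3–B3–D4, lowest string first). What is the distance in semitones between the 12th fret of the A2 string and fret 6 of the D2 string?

13 semitones

A2 at fret 12 → A3 (MIDI 57); D2 at fret 6 → G♯2 (MIDI 44).
57 − 44 = 13, so the two pitches are 13 semitones apart, with A3 the higher.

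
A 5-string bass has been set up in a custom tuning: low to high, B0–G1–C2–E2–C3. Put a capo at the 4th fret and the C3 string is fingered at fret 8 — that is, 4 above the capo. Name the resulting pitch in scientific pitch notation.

G#3

The capo raises the open C3 by 4 semitones to E3; fretting 4 more gives C3 + 4 + 4 = C3 + 8 semitones = G#3.
(Also written Ab.)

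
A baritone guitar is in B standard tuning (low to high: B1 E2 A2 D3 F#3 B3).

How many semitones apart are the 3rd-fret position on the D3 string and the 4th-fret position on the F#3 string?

5 semitones

D3 at fret 3 → F3 (MIDI 53); F#3 at fret 4 → A#3 (MIDI 58).
53 − 58 = -5, so the two pitches are 5 semitones apart, with A#3 the higher.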